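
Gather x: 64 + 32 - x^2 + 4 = 100 - x^2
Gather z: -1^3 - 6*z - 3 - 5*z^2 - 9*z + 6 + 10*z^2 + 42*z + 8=5*z^2 + 27*z + 10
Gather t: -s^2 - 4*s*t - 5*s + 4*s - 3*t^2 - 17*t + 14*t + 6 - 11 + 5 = -s^2 - s - 3*t^2 + t*(-4*s - 3)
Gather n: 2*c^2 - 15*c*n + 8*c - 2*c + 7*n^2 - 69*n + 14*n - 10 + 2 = 2*c^2 + 6*c + 7*n^2 + n*(-15*c - 55) - 8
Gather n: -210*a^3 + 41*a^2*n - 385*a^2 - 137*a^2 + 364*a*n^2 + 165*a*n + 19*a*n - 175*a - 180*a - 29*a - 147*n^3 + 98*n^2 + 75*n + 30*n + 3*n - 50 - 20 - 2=-210*a^3 - 522*a^2 - 384*a - 147*n^3 + n^2*(364*a + 98) + n*(41*a^2 + 184*a + 108) - 72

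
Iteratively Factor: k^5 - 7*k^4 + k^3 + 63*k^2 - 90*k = (k - 5)*(k^4 - 2*k^3 - 9*k^2 + 18*k) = k*(k - 5)*(k^3 - 2*k^2 - 9*k + 18) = k*(k - 5)*(k + 3)*(k^2 - 5*k + 6) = k*(k - 5)*(k - 3)*(k + 3)*(k - 2)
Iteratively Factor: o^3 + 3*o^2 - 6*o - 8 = (o + 4)*(o^2 - o - 2) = (o - 2)*(o + 4)*(o + 1)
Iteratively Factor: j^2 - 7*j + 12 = (j - 3)*(j - 4)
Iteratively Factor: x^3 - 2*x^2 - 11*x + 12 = (x - 1)*(x^2 - x - 12) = (x - 4)*(x - 1)*(x + 3)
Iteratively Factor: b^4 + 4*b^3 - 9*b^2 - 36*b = (b + 4)*(b^3 - 9*b) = (b + 3)*(b + 4)*(b^2 - 3*b) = (b - 3)*(b + 3)*(b + 4)*(b)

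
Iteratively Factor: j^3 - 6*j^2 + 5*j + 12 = (j - 3)*(j^2 - 3*j - 4) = (j - 4)*(j - 3)*(j + 1)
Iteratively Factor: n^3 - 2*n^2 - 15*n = (n - 5)*(n^2 + 3*n) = n*(n - 5)*(n + 3)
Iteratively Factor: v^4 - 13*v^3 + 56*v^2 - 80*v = (v)*(v^3 - 13*v^2 + 56*v - 80) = v*(v - 4)*(v^2 - 9*v + 20) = v*(v - 5)*(v - 4)*(v - 4)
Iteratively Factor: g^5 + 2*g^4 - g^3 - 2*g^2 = (g + 1)*(g^4 + g^3 - 2*g^2) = (g - 1)*(g + 1)*(g^3 + 2*g^2) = (g - 1)*(g + 1)*(g + 2)*(g^2) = g*(g - 1)*(g + 1)*(g + 2)*(g)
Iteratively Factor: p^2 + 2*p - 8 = (p + 4)*(p - 2)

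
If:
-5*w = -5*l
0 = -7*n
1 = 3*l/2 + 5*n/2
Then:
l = 2/3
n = 0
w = 2/3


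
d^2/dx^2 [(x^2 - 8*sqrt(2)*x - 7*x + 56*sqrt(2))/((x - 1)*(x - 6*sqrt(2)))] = 4*(-3*x^3 - sqrt(2)*x^3 + 75*sqrt(2)*x^2 - 864*x - 21*sqrt(2)*x + 72 + 1735*sqrt(2))/(x^6 - 18*sqrt(2)*x^5 - 3*x^5 + 54*sqrt(2)*x^4 + 219*x^4 - 486*sqrt(2)*x^3 - 649*x^3 + 648*x^2 + 1314*sqrt(2)*x^2 - 1296*sqrt(2)*x - 216*x + 432*sqrt(2))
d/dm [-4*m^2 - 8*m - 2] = -8*m - 8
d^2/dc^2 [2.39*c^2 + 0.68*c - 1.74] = 4.78000000000000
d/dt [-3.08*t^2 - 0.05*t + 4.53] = -6.16*t - 0.05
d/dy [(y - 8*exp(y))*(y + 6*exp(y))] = -2*y*exp(y) + 2*y - 96*exp(2*y) - 2*exp(y)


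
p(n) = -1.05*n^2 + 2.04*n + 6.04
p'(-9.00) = 20.94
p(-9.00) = -97.37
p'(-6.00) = 14.64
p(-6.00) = -44.00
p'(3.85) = -6.04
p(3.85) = -1.67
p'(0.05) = 1.94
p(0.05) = 6.14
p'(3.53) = -5.37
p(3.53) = 0.16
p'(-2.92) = 8.17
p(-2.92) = -8.87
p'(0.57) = 0.84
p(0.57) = 6.86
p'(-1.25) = 4.66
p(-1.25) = 1.85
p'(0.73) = 0.51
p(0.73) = 6.97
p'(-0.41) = 2.90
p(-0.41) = 5.03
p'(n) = 2.04 - 2.1*n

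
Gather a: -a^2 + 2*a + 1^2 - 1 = -a^2 + 2*a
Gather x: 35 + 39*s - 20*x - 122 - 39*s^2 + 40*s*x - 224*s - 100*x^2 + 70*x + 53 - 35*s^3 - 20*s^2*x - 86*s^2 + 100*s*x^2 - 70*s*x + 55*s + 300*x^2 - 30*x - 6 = -35*s^3 - 125*s^2 - 130*s + x^2*(100*s + 200) + x*(-20*s^2 - 30*s + 20) - 40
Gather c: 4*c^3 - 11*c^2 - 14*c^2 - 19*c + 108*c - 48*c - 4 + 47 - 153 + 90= 4*c^3 - 25*c^2 + 41*c - 20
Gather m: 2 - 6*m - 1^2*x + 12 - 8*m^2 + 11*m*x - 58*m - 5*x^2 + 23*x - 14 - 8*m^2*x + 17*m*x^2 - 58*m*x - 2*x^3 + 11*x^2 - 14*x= m^2*(-8*x - 8) + m*(17*x^2 - 47*x - 64) - 2*x^3 + 6*x^2 + 8*x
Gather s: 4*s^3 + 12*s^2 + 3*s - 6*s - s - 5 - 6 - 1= 4*s^3 + 12*s^2 - 4*s - 12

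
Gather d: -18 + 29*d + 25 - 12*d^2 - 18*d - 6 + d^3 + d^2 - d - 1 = d^3 - 11*d^2 + 10*d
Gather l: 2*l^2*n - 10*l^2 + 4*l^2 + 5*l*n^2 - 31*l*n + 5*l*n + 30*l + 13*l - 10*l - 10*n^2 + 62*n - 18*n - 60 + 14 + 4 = l^2*(2*n - 6) + l*(5*n^2 - 26*n + 33) - 10*n^2 + 44*n - 42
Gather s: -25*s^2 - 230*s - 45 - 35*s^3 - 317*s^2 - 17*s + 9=-35*s^3 - 342*s^2 - 247*s - 36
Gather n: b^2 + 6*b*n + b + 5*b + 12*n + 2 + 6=b^2 + 6*b + n*(6*b + 12) + 8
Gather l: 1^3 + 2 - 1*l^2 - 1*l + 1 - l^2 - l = -2*l^2 - 2*l + 4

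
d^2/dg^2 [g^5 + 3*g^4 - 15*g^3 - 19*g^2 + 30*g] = 20*g^3 + 36*g^2 - 90*g - 38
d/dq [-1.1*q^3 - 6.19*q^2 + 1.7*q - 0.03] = -3.3*q^2 - 12.38*q + 1.7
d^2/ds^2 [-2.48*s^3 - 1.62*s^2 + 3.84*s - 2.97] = -14.88*s - 3.24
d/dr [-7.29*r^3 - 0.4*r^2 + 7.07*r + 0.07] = -21.87*r^2 - 0.8*r + 7.07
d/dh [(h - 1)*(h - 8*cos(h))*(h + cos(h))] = (1 - h)*(h - 8*cos(h))*(sin(h) - 1) + (h - 1)*(h + cos(h))*(8*sin(h) + 1) + (h - 8*cos(h))*(h + cos(h))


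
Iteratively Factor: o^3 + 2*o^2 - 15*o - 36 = (o - 4)*(o^2 + 6*o + 9) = (o - 4)*(o + 3)*(o + 3)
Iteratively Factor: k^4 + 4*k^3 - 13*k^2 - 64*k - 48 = (k - 4)*(k^3 + 8*k^2 + 19*k + 12) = (k - 4)*(k + 4)*(k^2 + 4*k + 3) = (k - 4)*(k + 3)*(k + 4)*(k + 1)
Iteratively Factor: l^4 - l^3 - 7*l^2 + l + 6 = (l + 1)*(l^3 - 2*l^2 - 5*l + 6) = (l + 1)*(l + 2)*(l^2 - 4*l + 3) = (l - 3)*(l + 1)*(l + 2)*(l - 1)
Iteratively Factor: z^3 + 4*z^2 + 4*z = (z + 2)*(z^2 + 2*z) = z*(z + 2)*(z + 2)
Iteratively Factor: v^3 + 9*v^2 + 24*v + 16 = (v + 4)*(v^2 + 5*v + 4) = (v + 1)*(v + 4)*(v + 4)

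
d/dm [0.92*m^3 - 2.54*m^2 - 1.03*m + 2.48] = 2.76*m^2 - 5.08*m - 1.03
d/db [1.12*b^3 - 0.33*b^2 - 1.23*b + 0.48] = 3.36*b^2 - 0.66*b - 1.23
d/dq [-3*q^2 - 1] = -6*q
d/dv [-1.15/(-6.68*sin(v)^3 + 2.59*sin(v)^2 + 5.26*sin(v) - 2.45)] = (-23.046*sin(v)^2 + 5.957*sin(v) + 6.049)*cos(v)/(6.68*sin(v)^3 - 2.59*sin(v)^2 - 5.26*sin(v) + 2.45)^2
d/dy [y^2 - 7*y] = 2*y - 7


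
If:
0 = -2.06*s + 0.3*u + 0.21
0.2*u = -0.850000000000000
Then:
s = -0.52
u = -4.25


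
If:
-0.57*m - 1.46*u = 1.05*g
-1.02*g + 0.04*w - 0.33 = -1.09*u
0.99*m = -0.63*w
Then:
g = 0.17229476678161*w - 0.182936553138171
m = -0.636363636363636*w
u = 0.124532717538755*w + 0.131563959448684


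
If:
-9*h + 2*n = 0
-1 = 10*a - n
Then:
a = n/10 - 1/10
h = 2*n/9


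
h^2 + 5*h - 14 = (h - 2)*(h + 7)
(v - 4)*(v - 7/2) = v^2 - 15*v/2 + 14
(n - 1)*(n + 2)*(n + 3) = n^3 + 4*n^2 + n - 6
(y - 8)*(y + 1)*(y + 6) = y^3 - y^2 - 50*y - 48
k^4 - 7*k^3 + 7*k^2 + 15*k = k*(k - 5)*(k - 3)*(k + 1)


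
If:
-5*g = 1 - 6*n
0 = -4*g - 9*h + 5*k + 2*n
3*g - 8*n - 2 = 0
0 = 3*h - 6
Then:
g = -10/11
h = 2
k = 171/55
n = -13/22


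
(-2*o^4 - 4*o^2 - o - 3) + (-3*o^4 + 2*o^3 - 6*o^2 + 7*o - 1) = -5*o^4 + 2*o^3 - 10*o^2 + 6*o - 4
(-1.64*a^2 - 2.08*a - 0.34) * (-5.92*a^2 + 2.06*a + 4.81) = 9.7088*a^4 + 8.9352*a^3 - 10.1604*a^2 - 10.7052*a - 1.6354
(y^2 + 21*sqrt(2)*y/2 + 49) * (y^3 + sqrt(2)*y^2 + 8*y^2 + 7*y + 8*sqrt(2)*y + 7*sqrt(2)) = y^5 + 8*y^4 + 23*sqrt(2)*y^4/2 + 77*y^3 + 92*sqrt(2)*y^3 + 259*sqrt(2)*y^2/2 + 560*y^2 + 490*y + 392*sqrt(2)*y + 343*sqrt(2)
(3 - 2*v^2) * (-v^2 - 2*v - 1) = 2*v^4 + 4*v^3 - v^2 - 6*v - 3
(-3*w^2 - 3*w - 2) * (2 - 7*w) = 21*w^3 + 15*w^2 + 8*w - 4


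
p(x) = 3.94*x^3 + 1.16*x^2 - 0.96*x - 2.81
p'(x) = 11.82*x^2 + 2.32*x - 0.96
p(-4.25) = -280.23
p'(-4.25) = 202.68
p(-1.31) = -8.42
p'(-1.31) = 16.29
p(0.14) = -2.91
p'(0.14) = -0.40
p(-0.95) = -4.23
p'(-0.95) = 7.50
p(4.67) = 419.28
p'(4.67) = 267.66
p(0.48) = -2.57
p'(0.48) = 2.88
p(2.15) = 39.65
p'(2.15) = 58.67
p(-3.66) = -176.93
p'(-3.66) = 148.88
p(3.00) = 111.13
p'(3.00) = 112.38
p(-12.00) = -6632.57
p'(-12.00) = 1673.28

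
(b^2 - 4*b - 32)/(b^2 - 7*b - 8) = (b + 4)/(b + 1)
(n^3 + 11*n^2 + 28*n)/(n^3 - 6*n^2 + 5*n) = (n^2 + 11*n + 28)/(n^2 - 6*n + 5)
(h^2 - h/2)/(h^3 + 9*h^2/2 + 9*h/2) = (2*h - 1)/(2*h^2 + 9*h + 9)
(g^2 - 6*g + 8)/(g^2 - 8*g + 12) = (g - 4)/(g - 6)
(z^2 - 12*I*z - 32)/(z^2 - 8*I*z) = (z - 4*I)/z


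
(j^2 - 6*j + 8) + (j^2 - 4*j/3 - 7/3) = 2*j^2 - 22*j/3 + 17/3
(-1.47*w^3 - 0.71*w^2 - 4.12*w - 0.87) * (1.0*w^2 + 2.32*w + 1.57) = -1.47*w^5 - 4.1204*w^4 - 8.0751*w^3 - 11.5431*w^2 - 8.4868*w - 1.3659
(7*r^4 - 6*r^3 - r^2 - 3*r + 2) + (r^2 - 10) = 7*r^4 - 6*r^3 - 3*r - 8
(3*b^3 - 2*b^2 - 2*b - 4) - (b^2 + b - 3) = 3*b^3 - 3*b^2 - 3*b - 1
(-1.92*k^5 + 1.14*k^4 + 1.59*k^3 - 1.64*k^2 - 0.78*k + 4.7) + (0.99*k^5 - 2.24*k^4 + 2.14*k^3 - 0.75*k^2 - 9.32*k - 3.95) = -0.93*k^5 - 1.1*k^4 + 3.73*k^3 - 2.39*k^2 - 10.1*k + 0.75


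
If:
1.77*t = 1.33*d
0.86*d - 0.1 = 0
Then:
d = 0.12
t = 0.09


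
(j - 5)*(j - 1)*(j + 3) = j^3 - 3*j^2 - 13*j + 15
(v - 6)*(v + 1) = v^2 - 5*v - 6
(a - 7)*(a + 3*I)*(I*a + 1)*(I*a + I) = -a^4 + 6*a^3 - 2*I*a^3 + 4*a^2 + 12*I*a^2 + 18*a + 14*I*a + 21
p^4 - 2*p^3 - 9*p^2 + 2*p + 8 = (p - 4)*(p - 1)*(p + 1)*(p + 2)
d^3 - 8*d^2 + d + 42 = (d - 7)*(d - 3)*(d + 2)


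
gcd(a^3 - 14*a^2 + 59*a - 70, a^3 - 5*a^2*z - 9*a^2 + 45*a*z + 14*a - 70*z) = a^2 - 9*a + 14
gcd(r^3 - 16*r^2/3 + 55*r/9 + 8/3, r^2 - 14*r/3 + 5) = r - 3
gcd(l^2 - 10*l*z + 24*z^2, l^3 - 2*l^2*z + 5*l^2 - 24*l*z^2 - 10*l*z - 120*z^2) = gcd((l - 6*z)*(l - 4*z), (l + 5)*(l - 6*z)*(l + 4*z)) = -l + 6*z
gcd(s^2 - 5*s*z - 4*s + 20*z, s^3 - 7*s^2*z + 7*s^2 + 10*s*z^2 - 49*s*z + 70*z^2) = -s + 5*z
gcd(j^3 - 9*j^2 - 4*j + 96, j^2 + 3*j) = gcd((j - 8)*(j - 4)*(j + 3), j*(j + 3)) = j + 3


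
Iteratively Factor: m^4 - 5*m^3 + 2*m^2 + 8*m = (m - 4)*(m^3 - m^2 - 2*m) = (m - 4)*(m - 2)*(m^2 + m) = m*(m - 4)*(m - 2)*(m + 1)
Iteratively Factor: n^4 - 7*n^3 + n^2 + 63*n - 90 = (n - 3)*(n^3 - 4*n^2 - 11*n + 30) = (n - 3)*(n - 2)*(n^2 - 2*n - 15) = (n - 5)*(n - 3)*(n - 2)*(n + 3)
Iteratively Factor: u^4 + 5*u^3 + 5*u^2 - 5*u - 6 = (u + 1)*(u^3 + 4*u^2 + u - 6) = (u + 1)*(u + 3)*(u^2 + u - 2) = (u + 1)*(u + 2)*(u + 3)*(u - 1)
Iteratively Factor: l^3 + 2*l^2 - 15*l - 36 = (l - 4)*(l^2 + 6*l + 9) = (l - 4)*(l + 3)*(l + 3)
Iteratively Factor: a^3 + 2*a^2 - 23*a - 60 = (a - 5)*(a^2 + 7*a + 12) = (a - 5)*(a + 4)*(a + 3)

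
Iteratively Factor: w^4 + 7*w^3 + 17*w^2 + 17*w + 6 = (w + 3)*(w^3 + 4*w^2 + 5*w + 2) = (w + 1)*(w + 3)*(w^2 + 3*w + 2) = (w + 1)^2*(w + 3)*(w + 2)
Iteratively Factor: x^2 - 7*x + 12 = (x - 4)*(x - 3)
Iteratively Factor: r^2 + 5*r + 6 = (r + 3)*(r + 2)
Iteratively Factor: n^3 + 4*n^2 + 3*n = (n)*(n^2 + 4*n + 3) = n*(n + 1)*(n + 3)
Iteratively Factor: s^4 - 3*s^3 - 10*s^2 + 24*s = (s)*(s^3 - 3*s^2 - 10*s + 24) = s*(s - 2)*(s^2 - s - 12) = s*(s - 2)*(s + 3)*(s - 4)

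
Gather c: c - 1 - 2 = c - 3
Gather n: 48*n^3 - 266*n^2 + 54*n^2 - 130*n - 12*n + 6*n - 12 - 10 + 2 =48*n^3 - 212*n^2 - 136*n - 20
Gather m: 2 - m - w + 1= -m - w + 3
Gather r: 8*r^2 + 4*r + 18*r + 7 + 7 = 8*r^2 + 22*r + 14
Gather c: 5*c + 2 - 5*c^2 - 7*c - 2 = -5*c^2 - 2*c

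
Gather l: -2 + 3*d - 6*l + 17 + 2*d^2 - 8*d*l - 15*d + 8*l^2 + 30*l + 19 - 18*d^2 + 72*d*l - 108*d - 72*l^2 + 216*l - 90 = -16*d^2 - 120*d - 64*l^2 + l*(64*d + 240) - 56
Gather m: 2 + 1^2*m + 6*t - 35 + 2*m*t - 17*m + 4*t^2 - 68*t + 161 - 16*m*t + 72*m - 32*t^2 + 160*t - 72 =m*(56 - 14*t) - 28*t^2 + 98*t + 56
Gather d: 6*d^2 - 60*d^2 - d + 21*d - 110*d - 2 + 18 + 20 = -54*d^2 - 90*d + 36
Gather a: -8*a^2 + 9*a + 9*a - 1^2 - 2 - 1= -8*a^2 + 18*a - 4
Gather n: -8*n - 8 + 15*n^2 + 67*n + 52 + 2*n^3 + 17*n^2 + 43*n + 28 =2*n^3 + 32*n^2 + 102*n + 72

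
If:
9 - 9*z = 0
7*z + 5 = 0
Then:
No Solution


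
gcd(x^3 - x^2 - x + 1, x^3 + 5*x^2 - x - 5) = x^2 - 1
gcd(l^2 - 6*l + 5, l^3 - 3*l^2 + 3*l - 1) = l - 1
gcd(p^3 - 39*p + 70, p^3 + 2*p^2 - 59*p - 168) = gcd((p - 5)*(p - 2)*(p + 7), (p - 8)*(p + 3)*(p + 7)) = p + 7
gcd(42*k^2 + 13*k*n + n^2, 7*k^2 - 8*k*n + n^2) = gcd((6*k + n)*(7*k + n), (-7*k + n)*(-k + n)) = 1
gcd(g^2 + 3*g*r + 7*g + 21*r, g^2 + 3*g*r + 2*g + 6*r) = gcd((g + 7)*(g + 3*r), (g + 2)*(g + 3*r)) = g + 3*r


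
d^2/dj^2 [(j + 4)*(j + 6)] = 2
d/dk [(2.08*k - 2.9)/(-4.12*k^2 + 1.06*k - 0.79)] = (8.5696*k^2 - 23.896*k + 1.4308)/(16.9744*k^4 - 8.7344*k^3 + 7.6332*k^2 - 1.6748*k + 0.6241)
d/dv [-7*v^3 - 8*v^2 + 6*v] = -21*v^2 - 16*v + 6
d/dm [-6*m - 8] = -6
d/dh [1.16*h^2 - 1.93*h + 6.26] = 2.32*h - 1.93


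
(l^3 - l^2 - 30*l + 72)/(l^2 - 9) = (l^2 + 2*l - 24)/(l + 3)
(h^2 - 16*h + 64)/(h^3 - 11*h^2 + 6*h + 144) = (h - 8)/(h^2 - 3*h - 18)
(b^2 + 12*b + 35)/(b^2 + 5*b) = (b + 7)/b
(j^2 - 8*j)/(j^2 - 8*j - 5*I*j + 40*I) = j/(j - 5*I)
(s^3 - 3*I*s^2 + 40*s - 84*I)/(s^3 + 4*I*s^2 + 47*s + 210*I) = (s - 2*I)/(s + 5*I)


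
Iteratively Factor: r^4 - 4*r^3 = (r - 4)*(r^3) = r*(r - 4)*(r^2) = r^2*(r - 4)*(r)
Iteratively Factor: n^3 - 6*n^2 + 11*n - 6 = (n - 3)*(n^2 - 3*n + 2) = (n - 3)*(n - 1)*(n - 2)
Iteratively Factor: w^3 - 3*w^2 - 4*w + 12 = (w + 2)*(w^2 - 5*w + 6) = (w - 2)*(w + 2)*(w - 3)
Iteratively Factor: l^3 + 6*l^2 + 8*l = (l + 4)*(l^2 + 2*l) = (l + 2)*(l + 4)*(l)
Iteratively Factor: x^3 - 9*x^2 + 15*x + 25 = (x - 5)*(x^2 - 4*x - 5) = (x - 5)*(x + 1)*(x - 5)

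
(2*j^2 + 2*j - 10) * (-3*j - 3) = -6*j^3 - 12*j^2 + 24*j + 30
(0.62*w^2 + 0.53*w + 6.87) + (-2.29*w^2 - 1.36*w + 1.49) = -1.67*w^2 - 0.83*w + 8.36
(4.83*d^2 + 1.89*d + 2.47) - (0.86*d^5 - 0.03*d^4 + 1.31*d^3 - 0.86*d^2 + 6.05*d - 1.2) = -0.86*d^5 + 0.03*d^4 - 1.31*d^3 + 5.69*d^2 - 4.16*d + 3.67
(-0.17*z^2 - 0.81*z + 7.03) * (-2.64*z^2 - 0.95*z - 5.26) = 0.4488*z^4 + 2.2999*z^3 - 16.8955*z^2 - 2.4179*z - 36.9778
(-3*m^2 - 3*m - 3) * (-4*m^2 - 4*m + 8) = 12*m^4 + 24*m^3 - 12*m - 24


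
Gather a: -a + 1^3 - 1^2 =-a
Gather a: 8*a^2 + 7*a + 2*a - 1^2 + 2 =8*a^2 + 9*a + 1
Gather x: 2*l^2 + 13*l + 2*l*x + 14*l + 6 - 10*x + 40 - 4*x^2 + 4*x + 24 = 2*l^2 + 27*l - 4*x^2 + x*(2*l - 6) + 70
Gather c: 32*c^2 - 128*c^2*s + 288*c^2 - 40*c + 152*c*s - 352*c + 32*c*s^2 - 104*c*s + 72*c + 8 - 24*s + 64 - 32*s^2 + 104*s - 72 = c^2*(320 - 128*s) + c*(32*s^2 + 48*s - 320) - 32*s^2 + 80*s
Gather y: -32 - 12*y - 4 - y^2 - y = -y^2 - 13*y - 36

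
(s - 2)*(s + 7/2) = s^2 + 3*s/2 - 7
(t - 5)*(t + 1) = t^2 - 4*t - 5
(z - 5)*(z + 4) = z^2 - z - 20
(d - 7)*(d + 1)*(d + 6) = d^3 - 43*d - 42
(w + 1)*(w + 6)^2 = w^3 + 13*w^2 + 48*w + 36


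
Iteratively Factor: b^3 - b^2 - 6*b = (b)*(b^2 - b - 6) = b*(b + 2)*(b - 3)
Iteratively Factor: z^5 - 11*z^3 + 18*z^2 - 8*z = (z)*(z^4 - 11*z^2 + 18*z - 8) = z*(z + 4)*(z^3 - 4*z^2 + 5*z - 2) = z*(z - 1)*(z + 4)*(z^2 - 3*z + 2) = z*(z - 2)*(z - 1)*(z + 4)*(z - 1)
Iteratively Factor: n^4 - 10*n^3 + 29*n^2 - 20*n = (n)*(n^3 - 10*n^2 + 29*n - 20) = n*(n - 4)*(n^2 - 6*n + 5) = n*(n - 4)*(n - 1)*(n - 5)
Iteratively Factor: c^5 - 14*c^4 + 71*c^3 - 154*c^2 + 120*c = (c - 4)*(c^4 - 10*c^3 + 31*c^2 - 30*c) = (c - 5)*(c - 4)*(c^3 - 5*c^2 + 6*c) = c*(c - 5)*(c - 4)*(c^2 - 5*c + 6) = c*(c - 5)*(c - 4)*(c - 3)*(c - 2)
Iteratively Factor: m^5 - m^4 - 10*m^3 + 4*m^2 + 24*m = (m)*(m^4 - m^3 - 10*m^2 + 4*m + 24) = m*(m + 2)*(m^3 - 3*m^2 - 4*m + 12) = m*(m - 3)*(m + 2)*(m^2 - 4) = m*(m - 3)*(m - 2)*(m + 2)*(m + 2)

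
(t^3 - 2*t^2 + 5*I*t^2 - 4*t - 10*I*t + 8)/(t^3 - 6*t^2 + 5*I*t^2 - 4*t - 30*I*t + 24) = (t - 2)/(t - 6)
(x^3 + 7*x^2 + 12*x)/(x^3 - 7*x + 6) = x*(x + 4)/(x^2 - 3*x + 2)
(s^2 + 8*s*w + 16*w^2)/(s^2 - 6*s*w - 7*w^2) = (s^2 + 8*s*w + 16*w^2)/(s^2 - 6*s*w - 7*w^2)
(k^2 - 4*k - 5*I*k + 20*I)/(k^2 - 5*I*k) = (k - 4)/k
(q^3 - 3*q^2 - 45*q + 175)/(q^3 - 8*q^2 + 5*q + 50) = (q + 7)/(q + 2)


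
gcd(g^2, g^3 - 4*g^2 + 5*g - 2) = 1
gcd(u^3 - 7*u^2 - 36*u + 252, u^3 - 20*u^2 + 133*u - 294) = u^2 - 13*u + 42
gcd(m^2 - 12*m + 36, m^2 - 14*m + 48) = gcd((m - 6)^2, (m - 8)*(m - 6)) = m - 6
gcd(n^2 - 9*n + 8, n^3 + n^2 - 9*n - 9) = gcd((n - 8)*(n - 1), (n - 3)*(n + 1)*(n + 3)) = 1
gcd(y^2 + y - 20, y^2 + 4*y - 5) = y + 5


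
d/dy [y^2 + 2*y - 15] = 2*y + 2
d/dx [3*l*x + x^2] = 3*l + 2*x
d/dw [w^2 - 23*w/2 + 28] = 2*w - 23/2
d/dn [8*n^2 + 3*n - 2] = 16*n + 3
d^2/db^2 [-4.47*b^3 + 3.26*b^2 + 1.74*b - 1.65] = 6.52 - 26.82*b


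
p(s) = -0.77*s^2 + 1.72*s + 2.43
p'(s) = 1.72 - 1.54*s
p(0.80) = 3.31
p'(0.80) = 0.49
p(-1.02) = -0.13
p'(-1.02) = 3.29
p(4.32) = -4.51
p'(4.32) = -4.93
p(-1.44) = -1.64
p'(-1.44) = 3.94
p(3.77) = -2.03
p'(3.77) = -4.09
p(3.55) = -1.17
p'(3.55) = -3.75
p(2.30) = 2.31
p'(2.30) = -1.82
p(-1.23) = -0.85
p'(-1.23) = 3.61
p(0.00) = 2.43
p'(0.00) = 1.72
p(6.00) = -14.97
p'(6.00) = -7.52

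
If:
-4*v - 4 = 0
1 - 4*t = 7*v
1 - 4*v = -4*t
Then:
No Solution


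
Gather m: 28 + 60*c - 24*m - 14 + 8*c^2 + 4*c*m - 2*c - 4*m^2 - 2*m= 8*c^2 + 58*c - 4*m^2 + m*(4*c - 26) + 14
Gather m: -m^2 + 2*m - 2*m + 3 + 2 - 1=4 - m^2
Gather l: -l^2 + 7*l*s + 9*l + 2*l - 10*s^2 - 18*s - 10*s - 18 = -l^2 + l*(7*s + 11) - 10*s^2 - 28*s - 18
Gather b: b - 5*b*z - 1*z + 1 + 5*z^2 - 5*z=b*(1 - 5*z) + 5*z^2 - 6*z + 1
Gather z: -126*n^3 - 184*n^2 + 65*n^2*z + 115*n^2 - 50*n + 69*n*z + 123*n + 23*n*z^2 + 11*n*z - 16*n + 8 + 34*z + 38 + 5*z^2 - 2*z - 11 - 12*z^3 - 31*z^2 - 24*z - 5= -126*n^3 - 69*n^2 + 57*n - 12*z^3 + z^2*(23*n - 26) + z*(65*n^2 + 80*n + 8) + 30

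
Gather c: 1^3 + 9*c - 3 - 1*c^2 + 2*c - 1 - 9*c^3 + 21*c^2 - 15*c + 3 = -9*c^3 + 20*c^2 - 4*c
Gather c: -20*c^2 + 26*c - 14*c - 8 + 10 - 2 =-20*c^2 + 12*c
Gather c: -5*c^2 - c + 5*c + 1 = -5*c^2 + 4*c + 1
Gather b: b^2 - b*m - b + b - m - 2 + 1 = b^2 - b*m - m - 1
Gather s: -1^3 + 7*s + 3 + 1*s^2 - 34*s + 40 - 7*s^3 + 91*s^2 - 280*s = -7*s^3 + 92*s^2 - 307*s + 42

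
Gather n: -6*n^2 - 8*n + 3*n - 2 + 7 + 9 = -6*n^2 - 5*n + 14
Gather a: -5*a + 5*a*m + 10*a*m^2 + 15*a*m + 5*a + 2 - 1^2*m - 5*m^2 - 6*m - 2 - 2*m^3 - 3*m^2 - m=a*(10*m^2 + 20*m) - 2*m^3 - 8*m^2 - 8*m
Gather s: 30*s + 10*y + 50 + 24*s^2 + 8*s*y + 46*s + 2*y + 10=24*s^2 + s*(8*y + 76) + 12*y + 60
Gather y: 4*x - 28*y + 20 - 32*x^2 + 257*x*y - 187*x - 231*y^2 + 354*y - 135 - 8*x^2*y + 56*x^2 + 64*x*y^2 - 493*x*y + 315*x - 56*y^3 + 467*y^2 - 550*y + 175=24*x^2 + 132*x - 56*y^3 + y^2*(64*x + 236) + y*(-8*x^2 - 236*x - 224) + 60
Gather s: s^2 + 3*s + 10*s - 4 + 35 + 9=s^2 + 13*s + 40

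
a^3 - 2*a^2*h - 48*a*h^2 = a*(a - 8*h)*(a + 6*h)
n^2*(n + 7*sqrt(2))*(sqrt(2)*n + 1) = sqrt(2)*n^4 + 15*n^3 + 7*sqrt(2)*n^2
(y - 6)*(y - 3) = y^2 - 9*y + 18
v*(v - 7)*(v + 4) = v^3 - 3*v^2 - 28*v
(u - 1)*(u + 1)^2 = u^3 + u^2 - u - 1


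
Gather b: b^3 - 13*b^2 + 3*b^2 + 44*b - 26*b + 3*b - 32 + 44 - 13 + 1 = b^3 - 10*b^2 + 21*b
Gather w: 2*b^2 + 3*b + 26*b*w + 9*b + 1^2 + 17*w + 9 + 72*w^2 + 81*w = 2*b^2 + 12*b + 72*w^2 + w*(26*b + 98) + 10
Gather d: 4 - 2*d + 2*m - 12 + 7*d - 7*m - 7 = 5*d - 5*m - 15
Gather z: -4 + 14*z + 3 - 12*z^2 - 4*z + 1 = -12*z^2 + 10*z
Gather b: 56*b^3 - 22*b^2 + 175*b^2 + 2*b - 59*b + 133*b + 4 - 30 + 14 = 56*b^3 + 153*b^2 + 76*b - 12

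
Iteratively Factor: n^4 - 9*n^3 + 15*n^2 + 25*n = (n - 5)*(n^3 - 4*n^2 - 5*n) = n*(n - 5)*(n^2 - 4*n - 5) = n*(n - 5)*(n + 1)*(n - 5)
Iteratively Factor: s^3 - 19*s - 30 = (s - 5)*(s^2 + 5*s + 6) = (s - 5)*(s + 2)*(s + 3)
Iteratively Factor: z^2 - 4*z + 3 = (z - 1)*(z - 3)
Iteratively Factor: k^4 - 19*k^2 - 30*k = (k)*(k^3 - 19*k - 30) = k*(k + 2)*(k^2 - 2*k - 15) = k*(k + 2)*(k + 3)*(k - 5)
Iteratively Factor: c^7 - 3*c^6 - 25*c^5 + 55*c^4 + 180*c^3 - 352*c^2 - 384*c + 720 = (c - 2)*(c^6 - c^5 - 27*c^4 + c^3 + 182*c^2 + 12*c - 360) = (c - 5)*(c - 2)*(c^5 + 4*c^4 - 7*c^3 - 34*c^2 + 12*c + 72) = (c - 5)*(c - 2)^2*(c^4 + 6*c^3 + 5*c^2 - 24*c - 36) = (c - 5)*(c - 2)^2*(c + 3)*(c^3 + 3*c^2 - 4*c - 12) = (c - 5)*(c - 2)^3*(c + 3)*(c^2 + 5*c + 6) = (c - 5)*(c - 2)^3*(c + 3)^2*(c + 2)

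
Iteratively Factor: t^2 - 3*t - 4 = (t - 4)*(t + 1)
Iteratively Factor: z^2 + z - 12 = (z - 3)*(z + 4)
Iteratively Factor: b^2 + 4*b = (b)*(b + 4)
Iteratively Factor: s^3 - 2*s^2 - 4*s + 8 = (s - 2)*(s^2 - 4) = (s - 2)*(s + 2)*(s - 2)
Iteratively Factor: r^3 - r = (r + 1)*(r^2 - r) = r*(r + 1)*(r - 1)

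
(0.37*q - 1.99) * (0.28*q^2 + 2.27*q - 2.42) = 0.1036*q^3 + 0.2827*q^2 - 5.4127*q + 4.8158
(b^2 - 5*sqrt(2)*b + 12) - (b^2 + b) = -5*sqrt(2)*b - b + 12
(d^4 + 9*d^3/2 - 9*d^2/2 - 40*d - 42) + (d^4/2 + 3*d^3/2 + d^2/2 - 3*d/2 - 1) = 3*d^4/2 + 6*d^3 - 4*d^2 - 83*d/2 - 43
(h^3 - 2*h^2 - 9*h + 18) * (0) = 0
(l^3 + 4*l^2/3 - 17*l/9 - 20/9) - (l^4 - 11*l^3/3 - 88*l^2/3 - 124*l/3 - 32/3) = -l^4 + 14*l^3/3 + 92*l^2/3 + 355*l/9 + 76/9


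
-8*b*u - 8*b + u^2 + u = (-8*b + u)*(u + 1)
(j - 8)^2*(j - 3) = j^3 - 19*j^2 + 112*j - 192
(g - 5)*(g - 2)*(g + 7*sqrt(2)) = g^3 - 7*g^2 + 7*sqrt(2)*g^2 - 49*sqrt(2)*g + 10*g + 70*sqrt(2)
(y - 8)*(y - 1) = y^2 - 9*y + 8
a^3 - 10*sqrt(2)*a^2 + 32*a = a*(a - 8*sqrt(2))*(a - 2*sqrt(2))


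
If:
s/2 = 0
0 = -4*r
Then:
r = 0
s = 0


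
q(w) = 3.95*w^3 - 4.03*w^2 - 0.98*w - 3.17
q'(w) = 11.85*w^2 - 8.06*w - 0.98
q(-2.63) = -100.32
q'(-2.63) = 102.18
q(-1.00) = -10.17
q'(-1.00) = 18.93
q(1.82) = 5.51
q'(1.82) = 23.60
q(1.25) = -2.98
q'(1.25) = 7.46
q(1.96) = 9.17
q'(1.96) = 28.75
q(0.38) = -3.91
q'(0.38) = -2.33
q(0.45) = -4.07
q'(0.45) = -2.21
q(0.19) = -3.47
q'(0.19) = -2.08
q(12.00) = 6230.35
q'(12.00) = 1608.70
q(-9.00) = -3200.33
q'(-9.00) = 1031.41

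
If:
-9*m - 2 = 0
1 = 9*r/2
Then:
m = -2/9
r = 2/9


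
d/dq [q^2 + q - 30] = 2*q + 1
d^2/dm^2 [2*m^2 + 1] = 4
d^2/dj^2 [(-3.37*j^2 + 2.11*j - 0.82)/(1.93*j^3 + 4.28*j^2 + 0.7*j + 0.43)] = (-25.105826*j^6 + 47.157234*j^5 + 95.240868*j^4 + 22.573702*j^3 - 80.573628*j^2 - 33.956676*j - 0.30179)/(7.189057*j^9 + 47.827716*j^8 + 113.885826*j^7 + 117.901553*j^6 + 62.617572*j^5 + 33.407916*j^4 + 9.143251*j^3 + 3.006216*j^2 + 0.38829*j + 0.079507)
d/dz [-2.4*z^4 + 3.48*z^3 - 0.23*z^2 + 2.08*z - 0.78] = -9.6*z^3 + 10.44*z^2 - 0.46*z + 2.08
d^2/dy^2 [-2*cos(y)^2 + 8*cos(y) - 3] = -8*cos(y) + 4*cos(2*y)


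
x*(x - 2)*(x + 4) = x^3 + 2*x^2 - 8*x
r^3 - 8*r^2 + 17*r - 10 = (r - 5)*(r - 2)*(r - 1)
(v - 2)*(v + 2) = v^2 - 4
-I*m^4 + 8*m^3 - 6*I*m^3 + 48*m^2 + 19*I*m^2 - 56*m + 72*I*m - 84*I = (m + 7)*(m + 2*I)*(m + 6*I)*(-I*m + I)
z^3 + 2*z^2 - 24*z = z*(z - 4)*(z + 6)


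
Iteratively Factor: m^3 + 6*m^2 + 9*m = (m)*(m^2 + 6*m + 9) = m*(m + 3)*(m + 3)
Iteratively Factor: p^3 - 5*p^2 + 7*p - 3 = (p - 1)*(p^2 - 4*p + 3) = (p - 3)*(p - 1)*(p - 1)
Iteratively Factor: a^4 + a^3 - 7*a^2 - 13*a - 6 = (a - 3)*(a^3 + 4*a^2 + 5*a + 2) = (a - 3)*(a + 2)*(a^2 + 2*a + 1) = (a - 3)*(a + 1)*(a + 2)*(a + 1)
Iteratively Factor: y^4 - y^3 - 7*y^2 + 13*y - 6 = (y - 2)*(y^3 + y^2 - 5*y + 3) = (y - 2)*(y - 1)*(y^2 + 2*y - 3) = (y - 2)*(y - 1)^2*(y + 3)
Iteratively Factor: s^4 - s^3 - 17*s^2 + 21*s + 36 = (s - 3)*(s^3 + 2*s^2 - 11*s - 12) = (s - 3)*(s + 4)*(s^2 - 2*s - 3) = (s - 3)^2*(s + 4)*(s + 1)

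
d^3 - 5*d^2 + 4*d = d*(d - 4)*(d - 1)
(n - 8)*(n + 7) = n^2 - n - 56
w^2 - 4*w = w*(w - 4)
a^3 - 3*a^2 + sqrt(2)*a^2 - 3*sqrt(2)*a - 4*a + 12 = (a - 3)*(a - sqrt(2))*(a + 2*sqrt(2))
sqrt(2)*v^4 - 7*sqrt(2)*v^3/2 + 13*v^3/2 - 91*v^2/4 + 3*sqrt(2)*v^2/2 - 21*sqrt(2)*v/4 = v*(v - 7/2)*(v + 3*sqrt(2))*(sqrt(2)*v + 1/2)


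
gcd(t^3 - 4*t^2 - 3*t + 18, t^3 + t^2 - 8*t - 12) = t^2 - t - 6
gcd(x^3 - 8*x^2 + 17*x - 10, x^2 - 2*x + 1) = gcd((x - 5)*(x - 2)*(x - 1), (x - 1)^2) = x - 1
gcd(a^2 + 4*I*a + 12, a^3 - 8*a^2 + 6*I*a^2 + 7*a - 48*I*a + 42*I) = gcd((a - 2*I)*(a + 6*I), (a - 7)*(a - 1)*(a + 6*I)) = a + 6*I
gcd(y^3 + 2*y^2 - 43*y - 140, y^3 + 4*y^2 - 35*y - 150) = y + 5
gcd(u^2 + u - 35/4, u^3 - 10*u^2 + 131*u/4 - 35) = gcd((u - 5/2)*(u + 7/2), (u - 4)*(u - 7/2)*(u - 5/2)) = u - 5/2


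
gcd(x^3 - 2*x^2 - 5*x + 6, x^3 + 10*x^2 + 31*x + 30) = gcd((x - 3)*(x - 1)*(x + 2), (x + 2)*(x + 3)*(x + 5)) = x + 2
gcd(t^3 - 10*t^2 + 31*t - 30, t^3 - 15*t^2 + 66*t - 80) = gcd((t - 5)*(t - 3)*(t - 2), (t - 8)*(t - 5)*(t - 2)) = t^2 - 7*t + 10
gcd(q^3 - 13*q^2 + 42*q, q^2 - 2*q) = q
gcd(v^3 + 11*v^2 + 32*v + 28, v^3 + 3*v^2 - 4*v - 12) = v + 2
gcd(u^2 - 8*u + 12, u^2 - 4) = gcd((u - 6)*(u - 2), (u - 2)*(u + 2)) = u - 2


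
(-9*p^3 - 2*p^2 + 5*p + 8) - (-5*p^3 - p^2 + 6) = -4*p^3 - p^2 + 5*p + 2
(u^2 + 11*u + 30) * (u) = u^3 + 11*u^2 + 30*u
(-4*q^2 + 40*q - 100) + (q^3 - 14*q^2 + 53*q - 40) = q^3 - 18*q^2 + 93*q - 140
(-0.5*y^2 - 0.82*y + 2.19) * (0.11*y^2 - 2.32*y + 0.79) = -0.055*y^4 + 1.0698*y^3 + 1.7483*y^2 - 5.7286*y + 1.7301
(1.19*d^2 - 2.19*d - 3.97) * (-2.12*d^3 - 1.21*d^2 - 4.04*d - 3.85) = -2.5228*d^5 + 3.2029*d^4 + 6.2587*d^3 + 9.0698*d^2 + 24.4703*d + 15.2845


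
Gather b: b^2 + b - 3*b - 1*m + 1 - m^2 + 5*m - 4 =b^2 - 2*b - m^2 + 4*m - 3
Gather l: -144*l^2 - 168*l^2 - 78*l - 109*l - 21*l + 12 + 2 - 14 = -312*l^2 - 208*l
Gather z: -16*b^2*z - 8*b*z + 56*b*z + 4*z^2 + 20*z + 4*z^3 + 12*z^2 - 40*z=4*z^3 + 16*z^2 + z*(-16*b^2 + 48*b - 20)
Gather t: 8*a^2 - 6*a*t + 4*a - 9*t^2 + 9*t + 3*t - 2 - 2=8*a^2 + 4*a - 9*t^2 + t*(12 - 6*a) - 4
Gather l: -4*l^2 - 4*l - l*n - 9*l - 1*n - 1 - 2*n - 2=-4*l^2 + l*(-n - 13) - 3*n - 3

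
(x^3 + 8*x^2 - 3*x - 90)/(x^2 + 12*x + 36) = (x^2 + 2*x - 15)/(x + 6)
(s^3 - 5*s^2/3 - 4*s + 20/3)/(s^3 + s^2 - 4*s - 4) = (s - 5/3)/(s + 1)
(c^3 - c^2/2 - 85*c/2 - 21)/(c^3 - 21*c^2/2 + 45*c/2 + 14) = (c + 6)/(c - 4)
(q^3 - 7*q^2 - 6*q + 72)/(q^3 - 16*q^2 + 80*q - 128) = (q^2 - 3*q - 18)/(q^2 - 12*q + 32)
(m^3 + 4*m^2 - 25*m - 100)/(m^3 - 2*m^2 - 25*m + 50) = (m + 4)/(m - 2)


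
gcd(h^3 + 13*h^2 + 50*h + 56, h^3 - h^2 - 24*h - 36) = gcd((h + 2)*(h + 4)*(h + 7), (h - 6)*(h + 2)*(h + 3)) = h + 2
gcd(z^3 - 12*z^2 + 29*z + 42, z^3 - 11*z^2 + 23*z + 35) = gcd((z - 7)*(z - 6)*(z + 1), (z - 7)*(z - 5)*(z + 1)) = z^2 - 6*z - 7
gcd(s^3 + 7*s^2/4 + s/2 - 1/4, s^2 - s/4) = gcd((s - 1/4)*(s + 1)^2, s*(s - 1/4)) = s - 1/4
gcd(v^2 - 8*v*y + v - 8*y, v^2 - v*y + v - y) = v + 1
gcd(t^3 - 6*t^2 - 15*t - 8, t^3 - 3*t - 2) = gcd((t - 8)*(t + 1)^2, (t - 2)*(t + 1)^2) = t^2 + 2*t + 1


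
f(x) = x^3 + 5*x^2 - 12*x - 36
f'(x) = 3*x^2 + 10*x - 12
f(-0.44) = -29.84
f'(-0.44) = -15.82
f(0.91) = -42.03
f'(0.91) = -0.42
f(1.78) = -35.88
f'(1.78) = 15.31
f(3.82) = 46.86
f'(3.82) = 69.98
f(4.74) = 125.95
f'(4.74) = 102.80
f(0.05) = -36.59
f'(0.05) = -11.49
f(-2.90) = 16.46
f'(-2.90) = -15.77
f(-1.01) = -19.81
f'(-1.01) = -19.04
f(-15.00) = -2106.00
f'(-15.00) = 513.00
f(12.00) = 2268.00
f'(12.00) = 540.00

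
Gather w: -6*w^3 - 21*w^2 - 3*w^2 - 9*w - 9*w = -6*w^3 - 24*w^2 - 18*w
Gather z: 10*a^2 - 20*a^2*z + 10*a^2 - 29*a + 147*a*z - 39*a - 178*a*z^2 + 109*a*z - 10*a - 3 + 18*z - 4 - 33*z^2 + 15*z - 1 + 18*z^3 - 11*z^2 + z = 20*a^2 - 78*a + 18*z^3 + z^2*(-178*a - 44) + z*(-20*a^2 + 256*a + 34) - 8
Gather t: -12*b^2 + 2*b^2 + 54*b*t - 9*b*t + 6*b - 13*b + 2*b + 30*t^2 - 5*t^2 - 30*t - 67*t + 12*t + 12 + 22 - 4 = -10*b^2 - 5*b + 25*t^2 + t*(45*b - 85) + 30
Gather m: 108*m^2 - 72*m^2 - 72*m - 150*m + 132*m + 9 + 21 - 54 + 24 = 36*m^2 - 90*m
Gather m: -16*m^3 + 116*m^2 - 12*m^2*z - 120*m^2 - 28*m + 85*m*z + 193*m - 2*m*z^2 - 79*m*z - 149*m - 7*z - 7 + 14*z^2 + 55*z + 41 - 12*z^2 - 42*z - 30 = -16*m^3 + m^2*(-12*z - 4) + m*(-2*z^2 + 6*z + 16) + 2*z^2 + 6*z + 4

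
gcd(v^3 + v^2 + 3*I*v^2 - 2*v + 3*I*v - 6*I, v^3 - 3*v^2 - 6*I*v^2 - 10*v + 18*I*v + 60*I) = v + 2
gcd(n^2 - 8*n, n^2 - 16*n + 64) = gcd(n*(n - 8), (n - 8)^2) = n - 8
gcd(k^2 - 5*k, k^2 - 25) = k - 5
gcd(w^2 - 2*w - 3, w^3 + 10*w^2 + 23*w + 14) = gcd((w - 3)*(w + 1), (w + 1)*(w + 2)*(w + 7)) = w + 1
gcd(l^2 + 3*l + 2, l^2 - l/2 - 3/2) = l + 1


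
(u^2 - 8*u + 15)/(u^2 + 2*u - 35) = (u - 3)/(u + 7)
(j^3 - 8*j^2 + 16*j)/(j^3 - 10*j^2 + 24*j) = (j - 4)/(j - 6)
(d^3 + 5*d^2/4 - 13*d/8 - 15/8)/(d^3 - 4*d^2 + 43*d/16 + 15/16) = 2*(2*d^2 + 5*d + 3)/(4*d^2 - 11*d - 3)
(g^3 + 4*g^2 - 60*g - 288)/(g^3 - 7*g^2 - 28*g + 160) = (g^2 + 12*g + 36)/(g^2 + g - 20)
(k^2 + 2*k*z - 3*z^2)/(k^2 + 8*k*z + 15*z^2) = (k - z)/(k + 5*z)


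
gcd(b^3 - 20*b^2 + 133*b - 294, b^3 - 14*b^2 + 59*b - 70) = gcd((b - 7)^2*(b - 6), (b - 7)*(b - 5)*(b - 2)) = b - 7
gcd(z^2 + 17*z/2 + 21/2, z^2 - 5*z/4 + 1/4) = 1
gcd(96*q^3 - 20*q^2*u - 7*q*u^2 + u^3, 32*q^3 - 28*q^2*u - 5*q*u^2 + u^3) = 32*q^2 + 4*q*u - u^2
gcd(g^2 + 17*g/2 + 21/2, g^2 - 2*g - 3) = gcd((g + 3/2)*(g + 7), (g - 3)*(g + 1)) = 1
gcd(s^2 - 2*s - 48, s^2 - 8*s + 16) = 1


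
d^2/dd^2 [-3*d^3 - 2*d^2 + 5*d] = -18*d - 4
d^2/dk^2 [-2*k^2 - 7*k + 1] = -4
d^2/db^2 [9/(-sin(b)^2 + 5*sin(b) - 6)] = 9*(4*sin(b)^4 - 15*sin(b)^3 - 5*sin(b)^2 + 60*sin(b) - 38)/(sin(b)^2 - 5*sin(b) + 6)^3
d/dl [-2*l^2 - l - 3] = -4*l - 1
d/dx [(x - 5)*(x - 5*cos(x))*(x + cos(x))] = (5 - x)*(x - 5*cos(x))*(sin(x) - 1) + (x - 5)*(x + cos(x))*(5*sin(x) + 1) + (x - 5*cos(x))*(x + cos(x))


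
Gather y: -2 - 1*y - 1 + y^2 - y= y^2 - 2*y - 3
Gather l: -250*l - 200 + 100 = -250*l - 100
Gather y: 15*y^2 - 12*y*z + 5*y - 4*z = 15*y^2 + y*(5 - 12*z) - 4*z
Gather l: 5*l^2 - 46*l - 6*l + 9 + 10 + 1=5*l^2 - 52*l + 20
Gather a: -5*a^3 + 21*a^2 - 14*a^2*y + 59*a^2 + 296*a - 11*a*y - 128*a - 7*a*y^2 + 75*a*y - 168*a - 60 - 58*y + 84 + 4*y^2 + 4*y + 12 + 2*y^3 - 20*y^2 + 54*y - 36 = -5*a^3 + a^2*(80 - 14*y) + a*(-7*y^2 + 64*y) + 2*y^3 - 16*y^2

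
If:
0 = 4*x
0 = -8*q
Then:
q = 0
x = 0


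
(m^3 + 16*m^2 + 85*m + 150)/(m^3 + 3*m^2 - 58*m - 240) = (m + 5)/(m - 8)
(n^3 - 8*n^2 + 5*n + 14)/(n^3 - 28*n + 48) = (n^2 - 6*n - 7)/(n^2 + 2*n - 24)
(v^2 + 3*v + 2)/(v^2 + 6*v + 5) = (v + 2)/(v + 5)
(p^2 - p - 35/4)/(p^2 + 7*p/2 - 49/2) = (p + 5/2)/(p + 7)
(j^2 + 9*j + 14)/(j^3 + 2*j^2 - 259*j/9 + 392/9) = 9*(j + 2)/(9*j^2 - 45*j + 56)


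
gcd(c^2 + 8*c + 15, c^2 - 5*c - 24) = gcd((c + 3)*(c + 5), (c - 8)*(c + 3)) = c + 3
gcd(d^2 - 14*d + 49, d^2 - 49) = d - 7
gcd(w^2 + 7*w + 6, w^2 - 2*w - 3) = w + 1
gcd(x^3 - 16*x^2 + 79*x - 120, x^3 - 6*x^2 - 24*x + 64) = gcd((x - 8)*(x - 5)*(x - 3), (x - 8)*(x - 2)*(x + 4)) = x - 8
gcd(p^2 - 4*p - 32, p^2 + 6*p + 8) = p + 4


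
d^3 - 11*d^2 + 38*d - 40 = (d - 5)*(d - 4)*(d - 2)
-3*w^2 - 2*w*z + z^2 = (-3*w + z)*(w + z)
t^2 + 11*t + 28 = (t + 4)*(t + 7)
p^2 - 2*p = p*(p - 2)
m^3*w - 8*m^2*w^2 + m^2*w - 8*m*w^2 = m*(m - 8*w)*(m*w + w)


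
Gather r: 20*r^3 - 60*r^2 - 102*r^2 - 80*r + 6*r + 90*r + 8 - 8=20*r^3 - 162*r^2 + 16*r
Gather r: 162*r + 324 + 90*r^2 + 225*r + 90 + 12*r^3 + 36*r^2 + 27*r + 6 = 12*r^3 + 126*r^2 + 414*r + 420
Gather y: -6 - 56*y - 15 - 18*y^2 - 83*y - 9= -18*y^2 - 139*y - 30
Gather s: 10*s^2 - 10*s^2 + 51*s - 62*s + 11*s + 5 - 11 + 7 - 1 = 0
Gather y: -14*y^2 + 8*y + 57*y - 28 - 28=-14*y^2 + 65*y - 56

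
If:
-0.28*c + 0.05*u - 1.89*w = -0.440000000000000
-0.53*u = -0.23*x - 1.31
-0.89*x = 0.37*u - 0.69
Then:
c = 1.99624127668309 - 6.75*w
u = 2.38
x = -0.21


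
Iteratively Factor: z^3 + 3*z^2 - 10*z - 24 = (z + 2)*(z^2 + z - 12) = (z + 2)*(z + 4)*(z - 3)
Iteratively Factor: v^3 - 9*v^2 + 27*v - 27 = (v - 3)*(v^2 - 6*v + 9) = (v - 3)^2*(v - 3)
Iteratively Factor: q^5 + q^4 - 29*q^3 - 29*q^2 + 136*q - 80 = (q + 4)*(q^4 - 3*q^3 - 17*q^2 + 39*q - 20) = (q - 1)*(q + 4)*(q^3 - 2*q^2 - 19*q + 20) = (q - 1)^2*(q + 4)*(q^2 - q - 20) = (q - 5)*(q - 1)^2*(q + 4)*(q + 4)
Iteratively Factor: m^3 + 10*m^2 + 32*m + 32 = (m + 4)*(m^2 + 6*m + 8) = (m + 2)*(m + 4)*(m + 4)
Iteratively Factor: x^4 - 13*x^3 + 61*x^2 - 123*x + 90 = (x - 2)*(x^3 - 11*x^2 + 39*x - 45) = (x - 3)*(x - 2)*(x^2 - 8*x + 15) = (x - 5)*(x - 3)*(x - 2)*(x - 3)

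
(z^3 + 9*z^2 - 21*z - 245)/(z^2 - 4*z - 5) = (z^2 + 14*z + 49)/(z + 1)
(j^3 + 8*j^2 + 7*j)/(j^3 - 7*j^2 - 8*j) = (j + 7)/(j - 8)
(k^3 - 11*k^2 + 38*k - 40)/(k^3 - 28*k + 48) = (k - 5)/(k + 6)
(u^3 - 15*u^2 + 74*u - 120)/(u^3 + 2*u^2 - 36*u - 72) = (u^2 - 9*u + 20)/(u^2 + 8*u + 12)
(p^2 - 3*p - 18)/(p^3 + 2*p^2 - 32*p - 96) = (p + 3)/(p^2 + 8*p + 16)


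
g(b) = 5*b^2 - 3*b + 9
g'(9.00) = 87.00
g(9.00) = 387.00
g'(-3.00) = -33.00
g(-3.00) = 63.00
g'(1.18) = 8.80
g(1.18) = 12.42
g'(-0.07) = -3.70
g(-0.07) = 9.23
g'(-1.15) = -14.50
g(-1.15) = 19.06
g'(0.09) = -2.10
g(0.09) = 8.77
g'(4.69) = 43.90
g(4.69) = 104.91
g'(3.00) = 27.00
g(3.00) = 45.00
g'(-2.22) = -25.20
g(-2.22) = 40.30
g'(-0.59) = -8.90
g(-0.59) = 12.51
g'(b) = 10*b - 3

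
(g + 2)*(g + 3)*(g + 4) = g^3 + 9*g^2 + 26*g + 24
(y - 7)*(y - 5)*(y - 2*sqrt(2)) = y^3 - 12*y^2 - 2*sqrt(2)*y^2 + 24*sqrt(2)*y + 35*y - 70*sqrt(2)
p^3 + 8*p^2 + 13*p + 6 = (p + 1)^2*(p + 6)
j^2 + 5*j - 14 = (j - 2)*(j + 7)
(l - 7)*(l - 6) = l^2 - 13*l + 42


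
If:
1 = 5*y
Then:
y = 1/5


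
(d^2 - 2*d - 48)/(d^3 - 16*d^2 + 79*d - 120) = (d + 6)/(d^2 - 8*d + 15)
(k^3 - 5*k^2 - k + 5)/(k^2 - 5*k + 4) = (k^2 - 4*k - 5)/(k - 4)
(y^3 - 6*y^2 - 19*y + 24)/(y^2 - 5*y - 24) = y - 1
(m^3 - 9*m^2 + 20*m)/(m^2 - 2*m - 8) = m*(m - 5)/(m + 2)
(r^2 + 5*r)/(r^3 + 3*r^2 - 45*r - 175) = r/(r^2 - 2*r - 35)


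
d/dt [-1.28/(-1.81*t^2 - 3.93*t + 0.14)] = (-4.6336*t - 5.0304)/(1.81*t^2 + 3.93*t - 0.14)^2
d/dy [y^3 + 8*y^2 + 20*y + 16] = 3*y^2 + 16*y + 20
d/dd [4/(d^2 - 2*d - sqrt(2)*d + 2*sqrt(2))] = 4*(-2*d + sqrt(2) + 2)/(d^2 - 2*d - sqrt(2)*d + 2*sqrt(2))^2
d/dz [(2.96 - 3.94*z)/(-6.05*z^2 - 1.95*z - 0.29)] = (-23.837*z^2 + 35.816*z + 6.9146)/(36.6025*z^4 + 23.595*z^3 + 7.3115*z^2 + 1.131*z + 0.0841)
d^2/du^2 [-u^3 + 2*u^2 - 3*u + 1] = 4 - 6*u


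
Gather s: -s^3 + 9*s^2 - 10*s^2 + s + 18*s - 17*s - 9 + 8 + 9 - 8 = -s^3 - s^2 + 2*s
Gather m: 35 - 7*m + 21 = 56 - 7*m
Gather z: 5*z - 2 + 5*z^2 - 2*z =5*z^2 + 3*z - 2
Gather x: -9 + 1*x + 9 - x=0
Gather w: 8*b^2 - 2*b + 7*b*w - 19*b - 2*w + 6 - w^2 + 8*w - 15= 8*b^2 - 21*b - w^2 + w*(7*b + 6) - 9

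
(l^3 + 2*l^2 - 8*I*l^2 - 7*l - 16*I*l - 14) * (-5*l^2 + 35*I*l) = -5*l^5 - 10*l^4 + 75*I*l^4 + 315*l^3 + 150*I*l^3 + 630*l^2 - 245*I*l^2 - 490*I*l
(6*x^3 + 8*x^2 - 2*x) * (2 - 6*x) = -36*x^4 - 36*x^3 + 28*x^2 - 4*x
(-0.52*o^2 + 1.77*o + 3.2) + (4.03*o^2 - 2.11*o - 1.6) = 3.51*o^2 - 0.34*o + 1.6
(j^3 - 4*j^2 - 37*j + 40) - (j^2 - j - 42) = j^3 - 5*j^2 - 36*j + 82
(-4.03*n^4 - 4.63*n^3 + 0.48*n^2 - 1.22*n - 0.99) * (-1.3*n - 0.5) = 5.239*n^5 + 8.034*n^4 + 1.691*n^3 + 1.346*n^2 + 1.897*n + 0.495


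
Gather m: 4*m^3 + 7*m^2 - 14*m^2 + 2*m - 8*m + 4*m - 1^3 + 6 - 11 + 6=4*m^3 - 7*m^2 - 2*m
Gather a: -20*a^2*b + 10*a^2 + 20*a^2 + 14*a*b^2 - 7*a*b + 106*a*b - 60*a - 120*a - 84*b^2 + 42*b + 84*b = a^2*(30 - 20*b) + a*(14*b^2 + 99*b - 180) - 84*b^2 + 126*b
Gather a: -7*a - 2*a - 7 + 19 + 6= 18 - 9*a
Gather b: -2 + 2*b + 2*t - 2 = 2*b + 2*t - 4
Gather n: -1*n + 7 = 7 - n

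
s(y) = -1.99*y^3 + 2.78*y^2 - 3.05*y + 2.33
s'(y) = -5.97*y^2 + 5.56*y - 3.05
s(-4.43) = 243.41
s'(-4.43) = -144.84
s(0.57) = 1.13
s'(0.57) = -1.82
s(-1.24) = 14.18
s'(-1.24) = -19.12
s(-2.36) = 51.17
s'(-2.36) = -49.42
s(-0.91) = 8.91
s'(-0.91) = -13.05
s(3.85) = -81.77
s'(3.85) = -70.13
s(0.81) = 0.63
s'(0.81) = -2.46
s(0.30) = 1.61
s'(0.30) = -1.92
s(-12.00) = 3877.97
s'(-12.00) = -929.45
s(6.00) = -345.73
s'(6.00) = -184.61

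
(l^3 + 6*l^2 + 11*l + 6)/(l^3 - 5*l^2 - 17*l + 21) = (l^2 + 3*l + 2)/(l^2 - 8*l + 7)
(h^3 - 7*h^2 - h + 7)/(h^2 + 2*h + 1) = (h^2 - 8*h + 7)/(h + 1)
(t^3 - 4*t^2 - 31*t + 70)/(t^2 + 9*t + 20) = (t^2 - 9*t + 14)/(t + 4)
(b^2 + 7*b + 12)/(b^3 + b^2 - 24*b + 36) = (b^2 + 7*b + 12)/(b^3 + b^2 - 24*b + 36)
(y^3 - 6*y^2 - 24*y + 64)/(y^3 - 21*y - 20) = (y^2 - 10*y + 16)/(y^2 - 4*y - 5)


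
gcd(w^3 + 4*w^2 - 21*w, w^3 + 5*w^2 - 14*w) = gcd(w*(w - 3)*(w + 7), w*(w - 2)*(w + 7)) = w^2 + 7*w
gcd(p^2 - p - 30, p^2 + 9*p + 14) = 1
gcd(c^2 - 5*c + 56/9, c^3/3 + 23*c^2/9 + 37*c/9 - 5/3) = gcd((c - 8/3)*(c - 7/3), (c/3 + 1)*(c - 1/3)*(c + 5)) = 1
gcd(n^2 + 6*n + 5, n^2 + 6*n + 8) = 1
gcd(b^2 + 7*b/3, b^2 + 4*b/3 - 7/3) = b + 7/3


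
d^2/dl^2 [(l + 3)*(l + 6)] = 2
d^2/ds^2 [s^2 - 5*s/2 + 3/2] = 2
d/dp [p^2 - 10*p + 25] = 2*p - 10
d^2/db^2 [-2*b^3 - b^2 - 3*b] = -12*b - 2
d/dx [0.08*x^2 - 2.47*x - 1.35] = 0.16*x - 2.47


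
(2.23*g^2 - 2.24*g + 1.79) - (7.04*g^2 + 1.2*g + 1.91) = -4.81*g^2 - 3.44*g - 0.12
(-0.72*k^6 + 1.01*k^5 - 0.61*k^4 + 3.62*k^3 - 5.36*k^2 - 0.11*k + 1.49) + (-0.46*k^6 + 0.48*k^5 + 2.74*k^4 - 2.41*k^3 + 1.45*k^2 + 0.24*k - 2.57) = -1.18*k^6 + 1.49*k^5 + 2.13*k^4 + 1.21*k^3 - 3.91*k^2 + 0.13*k - 1.08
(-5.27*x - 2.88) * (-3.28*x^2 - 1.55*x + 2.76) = 17.2856*x^3 + 17.6149*x^2 - 10.0812*x - 7.9488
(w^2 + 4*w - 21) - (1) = w^2 + 4*w - 22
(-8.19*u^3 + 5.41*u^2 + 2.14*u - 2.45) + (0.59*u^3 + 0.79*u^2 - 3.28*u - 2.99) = -7.6*u^3 + 6.2*u^2 - 1.14*u - 5.44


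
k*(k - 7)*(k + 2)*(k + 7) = k^4 + 2*k^3 - 49*k^2 - 98*k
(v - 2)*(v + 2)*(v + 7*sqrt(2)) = v^3 + 7*sqrt(2)*v^2 - 4*v - 28*sqrt(2)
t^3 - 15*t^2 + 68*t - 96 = (t - 8)*(t - 4)*(t - 3)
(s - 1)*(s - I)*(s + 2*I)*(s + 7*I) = s^4 - s^3 + 8*I*s^3 - 5*s^2 - 8*I*s^2 + 5*s + 14*I*s - 14*I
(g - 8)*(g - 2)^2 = g^3 - 12*g^2 + 36*g - 32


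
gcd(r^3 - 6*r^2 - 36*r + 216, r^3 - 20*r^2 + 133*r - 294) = r - 6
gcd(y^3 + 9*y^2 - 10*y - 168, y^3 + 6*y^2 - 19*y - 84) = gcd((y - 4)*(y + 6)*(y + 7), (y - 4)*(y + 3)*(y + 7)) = y^2 + 3*y - 28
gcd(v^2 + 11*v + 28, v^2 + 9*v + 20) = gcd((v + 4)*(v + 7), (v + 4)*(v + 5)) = v + 4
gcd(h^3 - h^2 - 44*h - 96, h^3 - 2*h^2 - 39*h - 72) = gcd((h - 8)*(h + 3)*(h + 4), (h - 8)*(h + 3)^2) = h^2 - 5*h - 24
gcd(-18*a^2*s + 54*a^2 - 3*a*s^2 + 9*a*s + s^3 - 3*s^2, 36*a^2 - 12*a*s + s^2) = -6*a + s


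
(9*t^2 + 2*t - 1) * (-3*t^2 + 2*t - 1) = -27*t^4 + 12*t^3 - 2*t^2 - 4*t + 1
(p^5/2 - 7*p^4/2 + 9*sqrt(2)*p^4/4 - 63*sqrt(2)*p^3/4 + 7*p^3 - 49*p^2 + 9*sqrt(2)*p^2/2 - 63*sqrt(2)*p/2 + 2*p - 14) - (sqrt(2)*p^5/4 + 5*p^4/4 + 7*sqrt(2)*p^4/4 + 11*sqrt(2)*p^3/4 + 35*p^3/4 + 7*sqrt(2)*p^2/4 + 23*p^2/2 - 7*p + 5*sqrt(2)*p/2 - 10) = -sqrt(2)*p^5/4 + p^5/2 - 19*p^4/4 + sqrt(2)*p^4/2 - 37*sqrt(2)*p^3/2 - 7*p^3/4 - 121*p^2/2 + 11*sqrt(2)*p^2/4 - 34*sqrt(2)*p + 9*p - 4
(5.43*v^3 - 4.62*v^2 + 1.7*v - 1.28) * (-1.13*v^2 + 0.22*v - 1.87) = -6.1359*v^5 + 6.4152*v^4 - 13.0915*v^3 + 10.4598*v^2 - 3.4606*v + 2.3936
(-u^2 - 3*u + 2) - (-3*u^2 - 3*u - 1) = 2*u^2 + 3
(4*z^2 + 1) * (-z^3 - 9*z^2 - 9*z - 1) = -4*z^5 - 36*z^4 - 37*z^3 - 13*z^2 - 9*z - 1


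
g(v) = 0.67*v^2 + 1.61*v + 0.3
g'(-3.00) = -2.41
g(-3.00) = 1.50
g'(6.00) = 9.65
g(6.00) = 34.08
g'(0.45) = 2.21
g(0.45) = 1.16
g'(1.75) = 3.96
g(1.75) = 5.17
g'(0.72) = 2.57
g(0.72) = 1.81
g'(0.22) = 1.90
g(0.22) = 0.69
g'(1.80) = 4.02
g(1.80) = 5.37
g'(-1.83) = -0.84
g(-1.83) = -0.40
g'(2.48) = 4.93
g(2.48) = 8.41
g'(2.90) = 5.50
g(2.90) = 10.60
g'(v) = 1.34*v + 1.61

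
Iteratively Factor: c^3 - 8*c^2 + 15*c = (c)*(c^2 - 8*c + 15) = c*(c - 3)*(c - 5)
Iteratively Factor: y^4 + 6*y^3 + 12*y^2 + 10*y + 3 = (y + 1)*(y^3 + 5*y^2 + 7*y + 3) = (y + 1)^2*(y^2 + 4*y + 3) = (y + 1)^3*(y + 3)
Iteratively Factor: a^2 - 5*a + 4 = (a - 1)*(a - 4)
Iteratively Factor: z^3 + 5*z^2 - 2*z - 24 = (z + 4)*(z^2 + z - 6) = (z - 2)*(z + 4)*(z + 3)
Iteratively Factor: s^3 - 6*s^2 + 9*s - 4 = (s - 1)*(s^2 - 5*s + 4) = (s - 1)^2*(s - 4)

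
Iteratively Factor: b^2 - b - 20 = (b + 4)*(b - 5)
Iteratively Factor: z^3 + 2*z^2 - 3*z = (z - 1)*(z^2 + 3*z) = z*(z - 1)*(z + 3)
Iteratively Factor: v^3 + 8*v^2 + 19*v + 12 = (v + 3)*(v^2 + 5*v + 4) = (v + 1)*(v + 3)*(v + 4)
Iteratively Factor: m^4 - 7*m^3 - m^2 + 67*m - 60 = (m + 3)*(m^3 - 10*m^2 + 29*m - 20) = (m - 1)*(m + 3)*(m^2 - 9*m + 20) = (m - 4)*(m - 1)*(m + 3)*(m - 5)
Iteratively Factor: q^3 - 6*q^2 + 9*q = (q - 3)*(q^2 - 3*q) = q*(q - 3)*(q - 3)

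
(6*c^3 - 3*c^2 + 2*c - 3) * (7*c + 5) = 42*c^4 + 9*c^3 - c^2 - 11*c - 15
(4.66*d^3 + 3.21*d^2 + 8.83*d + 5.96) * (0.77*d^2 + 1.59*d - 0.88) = 3.5882*d^5 + 9.8811*d^4 + 7.8022*d^3 + 15.8041*d^2 + 1.706*d - 5.2448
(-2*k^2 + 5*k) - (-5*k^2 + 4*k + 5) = 3*k^2 + k - 5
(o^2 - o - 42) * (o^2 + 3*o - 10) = o^4 + 2*o^3 - 55*o^2 - 116*o + 420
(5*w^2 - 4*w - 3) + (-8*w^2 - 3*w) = -3*w^2 - 7*w - 3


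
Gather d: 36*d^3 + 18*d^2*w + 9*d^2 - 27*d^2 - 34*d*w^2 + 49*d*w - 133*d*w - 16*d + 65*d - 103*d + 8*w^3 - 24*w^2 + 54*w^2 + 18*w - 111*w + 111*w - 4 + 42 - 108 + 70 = 36*d^3 + d^2*(18*w - 18) + d*(-34*w^2 - 84*w - 54) + 8*w^3 + 30*w^2 + 18*w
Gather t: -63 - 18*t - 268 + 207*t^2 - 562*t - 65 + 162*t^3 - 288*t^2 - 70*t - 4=162*t^3 - 81*t^2 - 650*t - 400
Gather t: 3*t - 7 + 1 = 3*t - 6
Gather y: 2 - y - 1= 1 - y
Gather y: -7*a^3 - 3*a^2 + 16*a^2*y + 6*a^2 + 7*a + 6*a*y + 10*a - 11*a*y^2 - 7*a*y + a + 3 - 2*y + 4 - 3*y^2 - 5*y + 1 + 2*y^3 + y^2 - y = -7*a^3 + 3*a^2 + 18*a + 2*y^3 + y^2*(-11*a - 2) + y*(16*a^2 - a - 8) + 8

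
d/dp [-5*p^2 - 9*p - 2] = -10*p - 9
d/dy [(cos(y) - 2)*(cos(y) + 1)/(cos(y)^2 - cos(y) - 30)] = 28*(-sin(y) + sin(2*y))/((cos(y) - 6)^2*(cos(y) + 5)^2)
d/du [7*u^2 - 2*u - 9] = 14*u - 2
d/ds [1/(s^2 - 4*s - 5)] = 2*(2 - s)/(-s^2 + 4*s + 5)^2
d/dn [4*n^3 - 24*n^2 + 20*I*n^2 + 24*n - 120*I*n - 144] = 12*n^2 + n*(-48 + 40*I) + 24 - 120*I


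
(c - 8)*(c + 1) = c^2 - 7*c - 8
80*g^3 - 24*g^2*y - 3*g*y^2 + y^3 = (-4*g + y)^2*(5*g + y)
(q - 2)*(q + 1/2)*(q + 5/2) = q^3 + q^2 - 19*q/4 - 5/2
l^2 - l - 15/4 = (l - 5/2)*(l + 3/2)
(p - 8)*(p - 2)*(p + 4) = p^3 - 6*p^2 - 24*p + 64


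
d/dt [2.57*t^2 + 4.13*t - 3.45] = 5.14*t + 4.13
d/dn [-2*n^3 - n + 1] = -6*n^2 - 1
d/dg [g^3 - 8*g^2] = g*(3*g - 16)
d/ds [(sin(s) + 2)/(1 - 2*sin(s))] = 5*cos(s)/(2*sin(s) - 1)^2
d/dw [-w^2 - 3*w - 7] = -2*w - 3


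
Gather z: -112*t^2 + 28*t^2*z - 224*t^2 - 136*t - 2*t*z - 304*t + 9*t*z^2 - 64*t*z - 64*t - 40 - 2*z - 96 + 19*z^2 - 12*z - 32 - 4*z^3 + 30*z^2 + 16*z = -336*t^2 - 504*t - 4*z^3 + z^2*(9*t + 49) + z*(28*t^2 - 66*t + 2) - 168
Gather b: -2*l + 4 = 4 - 2*l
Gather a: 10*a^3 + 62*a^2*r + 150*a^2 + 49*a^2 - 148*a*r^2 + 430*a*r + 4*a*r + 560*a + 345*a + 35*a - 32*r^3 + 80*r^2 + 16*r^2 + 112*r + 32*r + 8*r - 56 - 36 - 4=10*a^3 + a^2*(62*r + 199) + a*(-148*r^2 + 434*r + 940) - 32*r^3 + 96*r^2 + 152*r - 96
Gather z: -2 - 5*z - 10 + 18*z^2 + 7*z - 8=18*z^2 + 2*z - 20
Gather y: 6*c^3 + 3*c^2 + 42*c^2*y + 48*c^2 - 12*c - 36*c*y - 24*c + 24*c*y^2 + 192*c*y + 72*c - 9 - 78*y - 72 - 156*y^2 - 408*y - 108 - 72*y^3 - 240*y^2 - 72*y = 6*c^3 + 51*c^2 + 36*c - 72*y^3 + y^2*(24*c - 396) + y*(42*c^2 + 156*c - 558) - 189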